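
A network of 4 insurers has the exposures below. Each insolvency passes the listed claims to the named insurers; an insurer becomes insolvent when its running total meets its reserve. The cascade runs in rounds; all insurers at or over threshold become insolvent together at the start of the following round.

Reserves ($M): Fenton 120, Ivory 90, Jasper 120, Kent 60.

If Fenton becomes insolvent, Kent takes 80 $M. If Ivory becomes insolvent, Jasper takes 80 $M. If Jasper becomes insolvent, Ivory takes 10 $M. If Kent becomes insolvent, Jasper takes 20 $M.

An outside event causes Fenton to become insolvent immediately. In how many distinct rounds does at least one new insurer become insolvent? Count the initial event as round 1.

Round 1 — Fenton becomes insolvent (initial).
  Kent: +80 → 80 ≥ 60
Round 2 — Kent becomes insolvent.
  Jasper: +20 → 20 < 120
No further insolvencies.

2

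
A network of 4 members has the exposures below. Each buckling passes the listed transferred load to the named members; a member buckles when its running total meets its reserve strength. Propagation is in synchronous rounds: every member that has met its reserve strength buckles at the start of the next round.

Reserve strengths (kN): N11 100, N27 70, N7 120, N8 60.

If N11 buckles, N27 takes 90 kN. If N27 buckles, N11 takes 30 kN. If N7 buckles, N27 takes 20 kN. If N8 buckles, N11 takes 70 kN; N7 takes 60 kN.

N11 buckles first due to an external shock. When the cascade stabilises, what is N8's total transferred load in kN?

Round 1 — N11 buckles (initial).
  N27: +90 → 90 ≥ 70
Round 2 — N27 buckles.
No further bucklings.

0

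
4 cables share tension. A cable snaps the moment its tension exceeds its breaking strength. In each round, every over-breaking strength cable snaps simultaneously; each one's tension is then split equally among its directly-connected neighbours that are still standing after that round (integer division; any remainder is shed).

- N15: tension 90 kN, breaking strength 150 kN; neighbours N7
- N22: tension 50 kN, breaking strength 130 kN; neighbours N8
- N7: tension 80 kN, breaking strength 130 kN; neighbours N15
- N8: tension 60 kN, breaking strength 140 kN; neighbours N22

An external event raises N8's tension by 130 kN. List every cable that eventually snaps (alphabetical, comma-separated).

N22, N8

Round 1 — N8 at 190 > 140. N8 snaps.
  N8 sheds 190 kN to N22: 190 each.
    N22: 50+190 = 240 > 130
Round 2 — N22 snaps.
  N22 sheds 240 kN: no online neighbours, lost.
No further breaks.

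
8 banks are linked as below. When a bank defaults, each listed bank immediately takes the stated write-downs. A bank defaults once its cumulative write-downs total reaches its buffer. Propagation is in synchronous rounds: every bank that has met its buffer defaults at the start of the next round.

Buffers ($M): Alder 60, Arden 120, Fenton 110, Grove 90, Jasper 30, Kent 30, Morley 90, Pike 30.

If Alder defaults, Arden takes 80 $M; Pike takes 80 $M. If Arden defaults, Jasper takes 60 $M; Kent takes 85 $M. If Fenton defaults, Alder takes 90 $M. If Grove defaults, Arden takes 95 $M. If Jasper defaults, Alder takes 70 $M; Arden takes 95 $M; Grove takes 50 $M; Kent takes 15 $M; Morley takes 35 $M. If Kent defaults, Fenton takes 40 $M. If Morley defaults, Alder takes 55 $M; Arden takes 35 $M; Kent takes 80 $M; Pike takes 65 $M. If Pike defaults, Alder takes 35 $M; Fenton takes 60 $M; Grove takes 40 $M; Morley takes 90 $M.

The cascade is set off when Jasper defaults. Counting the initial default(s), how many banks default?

7

Round 1 — Jasper defaults (initial).
  Alder: +70 → 70 ≥ 60
  Arden: +95 → 95 < 120
  Grove: +50 → 50 < 90
  Kent: +15 → 15 < 30
  Morley: +35 → 35 < 90
Round 2 — Alder defaults.
  Arden: +80 → 175 ≥ 120
  Pike: +80 → 80 ≥ 30
Round 3 — Arden, Pike default.
  Fenton: +60 → 60 < 110
  Grove: +40 → 90 ≥ 90
  Kent: +85 → 100 ≥ 30
  Morley: +90 → 125 ≥ 90
Round 4 — Grove, Kent, Morley default.
  Fenton: +40 → 100 < 110
No further defaults.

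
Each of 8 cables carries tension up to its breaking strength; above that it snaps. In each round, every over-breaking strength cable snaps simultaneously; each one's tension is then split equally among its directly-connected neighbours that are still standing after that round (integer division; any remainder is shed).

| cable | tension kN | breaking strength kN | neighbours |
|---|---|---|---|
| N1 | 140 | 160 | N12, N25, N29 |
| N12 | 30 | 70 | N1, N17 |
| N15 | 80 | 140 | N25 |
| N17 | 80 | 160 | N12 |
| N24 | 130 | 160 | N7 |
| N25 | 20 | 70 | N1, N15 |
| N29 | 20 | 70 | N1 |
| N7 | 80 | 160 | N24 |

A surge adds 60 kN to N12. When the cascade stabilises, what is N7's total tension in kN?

Round 1 — N12 at 90 > 70. N12 snaps.
  N12 sheds 90 kN to N1, N17: 45 each.
    N1: 140+45 = 185 > 160
    N17: 80+45 = 125 ≤ 160
Round 2 — N1 snaps.
  N1 sheds 185 kN to N25, N29: 92 each (1 lost).
    N25: 20+92 = 112 > 70
    N29: 20+92 = 112 > 70
Round 3 — N25, N29 snap.
  N25 sheds 112 kN to N15: 112 each.
    N15: 80+112 = 192 > 140
  N29 sheds 112 kN: no online neighbours, lost.
Round 4 — N15 snaps.
  N15 sheds 192 kN: no online neighbours, lost.
No further breaks.

80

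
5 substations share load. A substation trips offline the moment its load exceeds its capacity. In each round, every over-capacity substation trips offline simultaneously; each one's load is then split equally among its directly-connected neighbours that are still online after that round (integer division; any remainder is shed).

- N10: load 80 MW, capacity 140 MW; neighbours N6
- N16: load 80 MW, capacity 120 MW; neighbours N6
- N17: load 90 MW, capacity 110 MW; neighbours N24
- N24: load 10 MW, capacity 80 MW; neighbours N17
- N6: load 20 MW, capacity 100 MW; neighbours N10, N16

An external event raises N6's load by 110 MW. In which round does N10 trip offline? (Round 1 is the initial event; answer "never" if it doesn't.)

Round 1 — N6 at 130 > 100. N6 trips offline.
  N6 sheds 130 MW to N10, N16: 65 each.
    N10: 80+65 = 145 > 140
    N16: 80+65 = 145 > 120
Round 2 — N10, N16 trip offline.
  N10 sheds 145 MW: no online neighbours, lost.
  N16 sheds 145 MW: no online neighbours, lost.
No further trips.

2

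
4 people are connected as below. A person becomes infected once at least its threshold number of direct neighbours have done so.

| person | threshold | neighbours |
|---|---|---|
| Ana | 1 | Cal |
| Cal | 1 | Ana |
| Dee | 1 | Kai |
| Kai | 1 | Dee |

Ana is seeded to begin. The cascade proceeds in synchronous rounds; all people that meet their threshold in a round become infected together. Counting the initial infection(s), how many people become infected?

Round 1 — Ana becomes infected (initial).
Round 2 — checking thresholds:
  Cal: 1 of 1 neighbours ≥ 1, becomes infected.
Round 3 — no new infections; cascade stops.

2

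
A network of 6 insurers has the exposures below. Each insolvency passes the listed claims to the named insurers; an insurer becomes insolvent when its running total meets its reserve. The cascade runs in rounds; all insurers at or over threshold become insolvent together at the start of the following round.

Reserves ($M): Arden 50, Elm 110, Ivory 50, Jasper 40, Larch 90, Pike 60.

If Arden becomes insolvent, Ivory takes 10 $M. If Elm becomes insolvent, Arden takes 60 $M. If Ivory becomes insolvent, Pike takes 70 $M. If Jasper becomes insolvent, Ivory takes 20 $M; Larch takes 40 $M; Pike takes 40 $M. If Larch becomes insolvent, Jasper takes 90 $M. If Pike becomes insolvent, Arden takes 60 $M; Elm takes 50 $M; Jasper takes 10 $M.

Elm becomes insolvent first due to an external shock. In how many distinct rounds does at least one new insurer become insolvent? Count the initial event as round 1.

2

Round 1 — Elm becomes insolvent (initial).
  Arden: +60 → 60 ≥ 50
Round 2 — Arden becomes insolvent.
  Ivory: +10 → 10 < 50
No further insolvencies.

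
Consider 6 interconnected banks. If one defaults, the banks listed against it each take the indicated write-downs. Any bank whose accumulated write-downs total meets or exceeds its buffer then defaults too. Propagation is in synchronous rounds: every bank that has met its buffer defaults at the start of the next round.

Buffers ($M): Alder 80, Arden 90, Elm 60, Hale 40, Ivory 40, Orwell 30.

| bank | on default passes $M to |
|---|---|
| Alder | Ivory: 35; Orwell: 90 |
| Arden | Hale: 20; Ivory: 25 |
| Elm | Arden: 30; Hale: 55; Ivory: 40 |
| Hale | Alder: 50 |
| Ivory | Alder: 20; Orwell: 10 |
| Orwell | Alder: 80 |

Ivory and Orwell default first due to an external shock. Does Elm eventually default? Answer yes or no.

Round 1 — Ivory, Orwell default (initial).
  Alder: +20+80 → 100 ≥ 80
Round 2 — Alder defaults.
No further defaults.

no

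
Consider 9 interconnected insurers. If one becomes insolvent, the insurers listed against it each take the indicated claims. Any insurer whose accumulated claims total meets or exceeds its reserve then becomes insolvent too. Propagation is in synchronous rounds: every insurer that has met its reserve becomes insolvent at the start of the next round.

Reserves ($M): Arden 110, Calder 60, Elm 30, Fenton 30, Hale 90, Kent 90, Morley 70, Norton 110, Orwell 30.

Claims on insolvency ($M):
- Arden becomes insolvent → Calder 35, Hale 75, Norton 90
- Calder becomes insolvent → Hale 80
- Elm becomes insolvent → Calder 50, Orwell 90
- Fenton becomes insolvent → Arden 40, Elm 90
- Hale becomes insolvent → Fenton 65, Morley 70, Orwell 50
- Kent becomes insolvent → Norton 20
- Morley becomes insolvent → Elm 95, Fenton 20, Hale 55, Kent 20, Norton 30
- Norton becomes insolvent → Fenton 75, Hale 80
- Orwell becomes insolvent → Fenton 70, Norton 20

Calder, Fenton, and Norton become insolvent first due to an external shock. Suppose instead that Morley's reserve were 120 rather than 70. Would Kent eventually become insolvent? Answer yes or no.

With Morley's reserve at 120:
Round 1 — Calder, Fenton, Norton become insolvent (initial).
  Arden: +40 → 40 < 110
  Elm: +90 → 90 ≥ 30
  Hale: +80+80 → 160 ≥ 90
Round 2 — Elm, Hale become insolvent.
  Morley: +70 → 70 < 120
  Orwell: +90+50 → 140 ≥ 30
Round 3 — Orwell becomes insolvent.
No further insolvencies.

no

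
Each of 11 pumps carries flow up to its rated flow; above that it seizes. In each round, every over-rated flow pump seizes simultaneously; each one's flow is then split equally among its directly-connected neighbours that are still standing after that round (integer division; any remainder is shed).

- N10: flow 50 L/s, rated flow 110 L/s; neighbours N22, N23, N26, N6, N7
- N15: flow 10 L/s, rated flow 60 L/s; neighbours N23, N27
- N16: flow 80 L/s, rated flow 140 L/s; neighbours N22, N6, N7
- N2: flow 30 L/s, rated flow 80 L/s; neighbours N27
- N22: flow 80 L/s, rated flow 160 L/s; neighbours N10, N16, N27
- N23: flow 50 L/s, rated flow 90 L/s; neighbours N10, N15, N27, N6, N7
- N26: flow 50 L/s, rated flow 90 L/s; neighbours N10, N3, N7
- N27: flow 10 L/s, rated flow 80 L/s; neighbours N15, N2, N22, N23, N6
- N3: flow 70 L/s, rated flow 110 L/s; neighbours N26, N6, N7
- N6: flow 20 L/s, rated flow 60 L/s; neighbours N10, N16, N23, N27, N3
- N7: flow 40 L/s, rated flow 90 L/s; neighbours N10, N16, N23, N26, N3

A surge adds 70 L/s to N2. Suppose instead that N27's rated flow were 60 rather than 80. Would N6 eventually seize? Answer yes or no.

no

With N27's rated flow at 60:
Round 1 — N2 at 100 > 80. N2 seizes.
  N2 sheds 100 L/s to N27: 100 each.
    N27: 10+100 = 110 > 60
Round 2 — N27 seizes.
  N27 sheds 110 L/s to N15, N22, N23, N6: 27 each (2 lost).
    N15: 10+27 = 37 ≤ 60
    N22: 80+27 = 107 ≤ 160
    N23: 50+27 = 77 ≤ 90
    N6: 20+27 = 47 ≤ 60
No further seizures.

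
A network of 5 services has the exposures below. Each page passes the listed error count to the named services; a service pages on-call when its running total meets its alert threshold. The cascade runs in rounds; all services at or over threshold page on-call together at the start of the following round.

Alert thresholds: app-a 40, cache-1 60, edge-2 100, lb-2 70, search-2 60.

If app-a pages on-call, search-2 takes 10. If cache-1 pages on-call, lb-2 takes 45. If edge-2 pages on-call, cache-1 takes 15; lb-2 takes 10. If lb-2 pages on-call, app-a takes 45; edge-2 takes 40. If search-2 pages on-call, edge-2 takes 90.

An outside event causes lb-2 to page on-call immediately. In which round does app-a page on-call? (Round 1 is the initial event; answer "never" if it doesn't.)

2

Round 1 — lb-2 pages on-call (initial).
  app-a: +45 → 45 ≥ 40
  edge-2: +40 → 40 < 100
Round 2 — app-a pages on-call.
  search-2: +10 → 10 < 60
No further pages.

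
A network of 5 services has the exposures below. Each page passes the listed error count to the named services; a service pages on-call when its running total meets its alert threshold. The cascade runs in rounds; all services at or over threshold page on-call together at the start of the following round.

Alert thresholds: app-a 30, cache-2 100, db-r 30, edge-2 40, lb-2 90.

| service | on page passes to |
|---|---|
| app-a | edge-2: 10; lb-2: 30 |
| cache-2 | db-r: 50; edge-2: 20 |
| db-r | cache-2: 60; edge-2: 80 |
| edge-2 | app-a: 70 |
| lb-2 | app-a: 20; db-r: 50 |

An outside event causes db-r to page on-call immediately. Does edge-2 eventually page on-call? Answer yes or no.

Round 1 — db-r pages on-call (initial).
  cache-2: +60 → 60 < 100
  edge-2: +80 → 80 ≥ 40
Round 2 — edge-2 pages on-call.
  app-a: +70 → 70 ≥ 30
Round 3 — app-a pages on-call.
  lb-2: +30 → 30 < 90
No further pages.

yes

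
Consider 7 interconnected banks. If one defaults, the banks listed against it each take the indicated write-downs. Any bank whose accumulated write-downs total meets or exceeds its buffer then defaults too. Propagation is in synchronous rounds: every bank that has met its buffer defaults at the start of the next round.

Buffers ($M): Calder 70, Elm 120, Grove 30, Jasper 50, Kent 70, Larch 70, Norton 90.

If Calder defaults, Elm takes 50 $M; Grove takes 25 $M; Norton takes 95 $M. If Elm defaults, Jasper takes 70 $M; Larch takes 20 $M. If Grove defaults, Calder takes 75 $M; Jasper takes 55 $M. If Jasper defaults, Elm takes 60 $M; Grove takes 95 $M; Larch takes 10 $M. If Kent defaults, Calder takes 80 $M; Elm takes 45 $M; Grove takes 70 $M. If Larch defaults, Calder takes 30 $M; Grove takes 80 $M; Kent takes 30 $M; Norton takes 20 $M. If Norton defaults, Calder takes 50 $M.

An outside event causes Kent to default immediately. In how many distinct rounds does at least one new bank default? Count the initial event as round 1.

4

Round 1 — Kent defaults (initial).
  Calder: +80 → 80 ≥ 70
  Elm: +45 → 45 < 120
  Grove: +70 → 70 ≥ 30
Round 2 — Calder, Grove default.
  Elm: +50 → 95 < 120
  Jasper: +55 → 55 ≥ 50
  Norton: +95 → 95 ≥ 90
Round 3 — Jasper, Norton default.
  Elm: +60 → 155 ≥ 120
  Larch: +10 → 10 < 70
Round 4 — Elm defaults.
  Larch: +20 → 30 < 70
No further defaults.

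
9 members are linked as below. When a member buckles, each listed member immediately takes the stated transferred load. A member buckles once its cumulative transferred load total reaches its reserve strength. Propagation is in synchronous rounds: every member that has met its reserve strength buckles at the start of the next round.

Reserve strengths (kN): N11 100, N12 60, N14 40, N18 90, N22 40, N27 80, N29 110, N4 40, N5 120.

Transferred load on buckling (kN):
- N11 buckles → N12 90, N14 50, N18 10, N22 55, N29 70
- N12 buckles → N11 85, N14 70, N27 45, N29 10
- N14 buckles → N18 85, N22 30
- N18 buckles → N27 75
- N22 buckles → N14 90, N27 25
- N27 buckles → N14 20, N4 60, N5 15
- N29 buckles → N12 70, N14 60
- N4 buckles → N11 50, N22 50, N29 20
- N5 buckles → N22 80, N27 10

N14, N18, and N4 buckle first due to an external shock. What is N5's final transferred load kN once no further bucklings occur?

Round 1 — N14, N18, N4 buckle (initial).
  N11: +50 → 50 < 100
  N22: +30+50 → 80 ≥ 40
  N27: +75 → 75 < 80
  N29: +20 → 20 < 110
Round 2 — N22 buckles.
  N27: +25 → 100 ≥ 80
Round 3 — N27 buckles.
  N5: +15 → 15 < 120
No further bucklings.

15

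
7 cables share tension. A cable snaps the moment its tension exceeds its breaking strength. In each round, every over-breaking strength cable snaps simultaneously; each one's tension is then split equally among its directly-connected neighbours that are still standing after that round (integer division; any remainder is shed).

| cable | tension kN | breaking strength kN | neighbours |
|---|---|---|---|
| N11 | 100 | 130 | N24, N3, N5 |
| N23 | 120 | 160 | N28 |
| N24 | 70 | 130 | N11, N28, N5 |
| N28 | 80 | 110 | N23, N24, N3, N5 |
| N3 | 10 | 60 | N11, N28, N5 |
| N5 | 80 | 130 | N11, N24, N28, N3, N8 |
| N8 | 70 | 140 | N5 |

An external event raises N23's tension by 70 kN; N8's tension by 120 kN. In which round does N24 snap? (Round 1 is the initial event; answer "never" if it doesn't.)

Round 1 — N23 at 190 > 160; N8 at 190 > 140. N23, N8 snap.
  N23 sheds 190 kN to N28: 190 each.
    N28: 80+190 = 270 > 110
  N8 sheds 190 kN to N5: 190 each.
    N5: 80+190 = 270 > 130
Round 2 — N28, N5 snap.
  N28 sheds 270 kN to N24, N3: 135 each.
    N24: 70+135 = 205 > 130
    N3: 10+135 = 145 > 60
  N5 sheds 270 kN to N11, N24, N3: 90 each.
    N11: 100+90 = 190 > 130
    N24: 205+90 = 295 > 130
    N3: 145+90 = 235 > 60
Round 3 — N11, N24, N3 snap.
  N11 sheds 190 kN: no online neighbours, lost.
  N24 sheds 295 kN: no online neighbours, lost.
  N3 sheds 235 kN: no online neighbours, lost.
No further breaks.

3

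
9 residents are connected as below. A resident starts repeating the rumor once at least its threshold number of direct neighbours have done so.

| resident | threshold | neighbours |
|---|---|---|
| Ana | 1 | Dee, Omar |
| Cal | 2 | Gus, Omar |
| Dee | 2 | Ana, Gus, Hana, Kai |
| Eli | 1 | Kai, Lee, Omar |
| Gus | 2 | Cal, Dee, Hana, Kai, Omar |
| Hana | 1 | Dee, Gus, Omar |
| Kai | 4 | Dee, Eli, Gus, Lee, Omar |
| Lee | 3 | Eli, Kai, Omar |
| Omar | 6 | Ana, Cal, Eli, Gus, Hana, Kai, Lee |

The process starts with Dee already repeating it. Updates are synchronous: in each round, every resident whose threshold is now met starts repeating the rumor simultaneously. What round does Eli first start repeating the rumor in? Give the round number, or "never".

Round 1 — Dee starts repeating the rumor (initial).
Round 2 — checking thresholds:
  Ana: 1 of 2 neighbours ≥ 1, starts repeating the rumor.
  Gus: 1 of 5 neighbours < 2, holds.
  Hana: 1 of 3 neighbours ≥ 1, starts repeating the rumor.
  Kai: 1 of 5 neighbours < 4, holds.
Round 3 — checking thresholds:
  Gus: 2 of 5 neighbours ≥ 2, starts repeating the rumor.
  Kai: 1 of 5 neighbours < 4, holds.
  Omar: 2 of 7 neighbours < 6, holds.
Round 4 — no new spreads; cascade stops.

never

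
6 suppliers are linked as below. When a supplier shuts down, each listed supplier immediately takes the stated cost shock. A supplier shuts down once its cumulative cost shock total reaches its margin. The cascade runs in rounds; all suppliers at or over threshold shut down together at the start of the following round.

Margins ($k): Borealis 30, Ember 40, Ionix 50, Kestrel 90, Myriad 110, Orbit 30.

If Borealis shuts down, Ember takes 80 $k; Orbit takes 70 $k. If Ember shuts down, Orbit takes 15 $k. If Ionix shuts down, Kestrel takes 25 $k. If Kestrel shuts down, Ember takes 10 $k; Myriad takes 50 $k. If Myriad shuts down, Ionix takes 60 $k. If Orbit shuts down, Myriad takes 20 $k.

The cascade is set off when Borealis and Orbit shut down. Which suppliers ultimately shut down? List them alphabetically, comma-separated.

Round 1 — Borealis, Orbit shut down (initial).
  Ember: +80 → 80 ≥ 40
  Myriad: +20 → 20 < 110
Round 2 — Ember shuts down.
No further shutdowns.

Borealis, Ember, Orbit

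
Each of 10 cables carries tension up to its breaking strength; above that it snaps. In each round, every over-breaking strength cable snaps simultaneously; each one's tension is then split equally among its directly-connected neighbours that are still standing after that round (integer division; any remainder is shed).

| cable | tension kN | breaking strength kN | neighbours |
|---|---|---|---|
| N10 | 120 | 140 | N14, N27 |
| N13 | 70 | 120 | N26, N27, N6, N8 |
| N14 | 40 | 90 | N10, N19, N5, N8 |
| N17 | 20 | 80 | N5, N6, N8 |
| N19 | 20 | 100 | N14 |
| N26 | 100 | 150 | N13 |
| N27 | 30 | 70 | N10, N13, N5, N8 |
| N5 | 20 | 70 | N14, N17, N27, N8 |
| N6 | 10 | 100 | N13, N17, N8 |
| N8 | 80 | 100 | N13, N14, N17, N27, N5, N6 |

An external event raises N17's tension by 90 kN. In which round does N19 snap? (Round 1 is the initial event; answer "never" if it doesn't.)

never

Round 1 — N17 at 110 > 80. N17 snaps.
  N17 sheds 110 kN to N5, N6, N8: 36 each (2 lost).
    N5: 20+36 = 56 ≤ 70
    N6: 10+36 = 46 ≤ 100
    N8: 80+36 = 116 > 100
Round 2 — N8 snaps.
  N8 sheds 116 kN to N13, N14, N27, N5, N6: 23 each (1 lost).
    N13: 70+23 = 93 ≤ 120
    N14: 40+23 = 63 ≤ 90
    N27: 30+23 = 53 ≤ 70
    N5: 56+23 = 79 > 70
    N6: 46+23 = 69 ≤ 100
Round 3 — N5 snaps.
  N5 sheds 79 kN to N14, N27: 39 each (1 lost).
    N14: 63+39 = 102 > 90
    N27: 53+39 = 92 > 70
Round 4 — N14, N27 snap.
  N14 sheds 102 kN to N10, N19: 51 each.
    N10: 120+51 = 171 > 140
    N19: 20+51 = 71 ≤ 100
  N27 sheds 92 kN to N10, N13: 46 each.
    N10: 171+46 = 217 > 140
    N13: 93+46 = 139 > 120
Round 5 — N10, N13 snap.
  N10 sheds 217 kN: no online neighbours, lost.
  N13 sheds 139 kN to N26, N6: 69 each (1 lost).
    N26: 100+69 = 169 > 150
    N6: 69+69 = 138 > 100
Round 6 — N26, N6 snap.
  N26 sheds 169 kN: no online neighbours, lost.
  N6 sheds 138 kN: no online neighbours, lost.
No further breaks.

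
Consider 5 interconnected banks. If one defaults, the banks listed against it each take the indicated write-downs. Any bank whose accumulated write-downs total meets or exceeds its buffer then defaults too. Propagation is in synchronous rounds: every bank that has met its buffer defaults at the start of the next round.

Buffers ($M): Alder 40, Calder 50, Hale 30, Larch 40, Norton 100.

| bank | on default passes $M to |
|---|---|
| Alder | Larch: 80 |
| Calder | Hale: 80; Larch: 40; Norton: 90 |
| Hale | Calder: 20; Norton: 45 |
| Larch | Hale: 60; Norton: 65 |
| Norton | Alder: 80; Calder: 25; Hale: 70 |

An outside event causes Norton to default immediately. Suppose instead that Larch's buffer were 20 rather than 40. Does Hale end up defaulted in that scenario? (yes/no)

With Larch's buffer at 20:
Round 1 — Norton defaults (initial).
  Alder: +80 → 80 ≥ 40
  Calder: +25 → 25 < 50
  Hale: +70 → 70 ≥ 30
Round 2 — Alder, Hale default.
  Calder: +20 → 45 < 50
  Larch: +80 → 80 ≥ 20
Round 3 — Larch defaults.
No further defaults.

yes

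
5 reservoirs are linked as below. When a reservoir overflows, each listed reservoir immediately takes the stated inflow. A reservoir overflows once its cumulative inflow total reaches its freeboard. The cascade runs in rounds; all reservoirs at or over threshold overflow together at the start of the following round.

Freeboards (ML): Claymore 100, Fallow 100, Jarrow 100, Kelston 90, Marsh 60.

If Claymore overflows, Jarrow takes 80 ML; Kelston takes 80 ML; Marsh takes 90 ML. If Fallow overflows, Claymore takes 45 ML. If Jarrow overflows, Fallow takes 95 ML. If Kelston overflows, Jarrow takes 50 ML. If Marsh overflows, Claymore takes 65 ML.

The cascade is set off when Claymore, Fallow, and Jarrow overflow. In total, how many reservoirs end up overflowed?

4

Round 1 — Claymore, Fallow, Jarrow overflow (initial).
  Kelston: +80 → 80 < 90
  Marsh: +90 → 90 ≥ 60
Round 2 — Marsh overflows.
No further overflows.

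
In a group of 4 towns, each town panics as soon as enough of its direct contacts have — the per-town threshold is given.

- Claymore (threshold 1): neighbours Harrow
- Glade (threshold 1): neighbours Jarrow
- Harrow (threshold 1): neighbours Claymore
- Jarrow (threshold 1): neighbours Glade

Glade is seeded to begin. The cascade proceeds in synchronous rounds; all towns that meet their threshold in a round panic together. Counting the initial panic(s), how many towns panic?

2

Round 1 — Glade panics (initial).
Round 2 — checking thresholds:
  Jarrow: 1 of 1 neighbours ≥ 1, panics.
Round 3 — no new panics; cascade stops.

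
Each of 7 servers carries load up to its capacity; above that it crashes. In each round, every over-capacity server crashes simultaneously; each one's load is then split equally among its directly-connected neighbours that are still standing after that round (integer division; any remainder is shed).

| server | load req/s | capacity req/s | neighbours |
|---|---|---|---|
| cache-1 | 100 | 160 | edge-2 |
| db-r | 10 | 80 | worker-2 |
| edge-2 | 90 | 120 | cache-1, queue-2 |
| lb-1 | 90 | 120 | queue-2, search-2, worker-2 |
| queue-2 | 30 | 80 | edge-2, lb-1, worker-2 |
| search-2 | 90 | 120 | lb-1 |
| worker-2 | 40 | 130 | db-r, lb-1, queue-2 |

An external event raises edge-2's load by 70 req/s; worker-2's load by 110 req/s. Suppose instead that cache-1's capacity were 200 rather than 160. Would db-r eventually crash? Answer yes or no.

With cache-1's capacity at 200:
Round 1 — edge-2 at 160 > 120; worker-2 at 150 > 130. edge-2, worker-2 crash.
  edge-2 sheds 160 req/s to cache-1, queue-2: 80 each.
    cache-1: 100+80 = 180 ≤ 200
    queue-2: 30+80 = 110 > 80
  worker-2 sheds 150 req/s to db-r, lb-1, queue-2: 50 each.
    db-r: 10+50 = 60 ≤ 80
    lb-1: 90+50 = 140 > 120
    queue-2: 110+50 = 160 > 80
Round 2 — lb-1, queue-2 crash.
  lb-1 sheds 140 req/s to search-2: 140 each.
    search-2: 90+140 = 230 > 120
  queue-2 sheds 160 req/s: no online neighbours, lost.
Round 3 — search-2 crashes.
  search-2 sheds 230 req/s: no online neighbours, lost.
No further crashes.

no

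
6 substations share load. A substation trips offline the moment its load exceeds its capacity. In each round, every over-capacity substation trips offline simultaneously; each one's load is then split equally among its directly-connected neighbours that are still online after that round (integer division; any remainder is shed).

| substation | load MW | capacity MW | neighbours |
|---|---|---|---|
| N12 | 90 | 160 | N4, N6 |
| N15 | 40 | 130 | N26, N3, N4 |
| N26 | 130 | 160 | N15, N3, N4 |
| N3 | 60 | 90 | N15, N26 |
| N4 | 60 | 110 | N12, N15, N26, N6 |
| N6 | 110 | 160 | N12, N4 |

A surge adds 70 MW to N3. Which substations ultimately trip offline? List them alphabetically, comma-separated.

Round 1 — N3 at 130 > 90. N3 trips offline.
  N3 sheds 130 MW to N15, N26: 65 each.
    N15: 40+65 = 105 ≤ 130
    N26: 130+65 = 195 > 160
Round 2 — N26 trips offline.
  N26 sheds 195 MW to N15, N4: 97 each (1 lost).
    N15: 105+97 = 202 > 130
    N4: 60+97 = 157 > 110
Round 3 — N15, N4 trip offline.
  N15 sheds 202 MW: no online neighbours, lost.
  N4 sheds 157 MW to N12, N6: 78 each (1 lost).
    N12: 90+78 = 168 > 160
    N6: 110+78 = 188 > 160
Round 4 — N12, N6 trip offline.
  N12 sheds 168 MW: no online neighbours, lost.
  N6 sheds 188 MW: no online neighbours, lost.
No further trips.

N12, N15, N26, N3, N4, N6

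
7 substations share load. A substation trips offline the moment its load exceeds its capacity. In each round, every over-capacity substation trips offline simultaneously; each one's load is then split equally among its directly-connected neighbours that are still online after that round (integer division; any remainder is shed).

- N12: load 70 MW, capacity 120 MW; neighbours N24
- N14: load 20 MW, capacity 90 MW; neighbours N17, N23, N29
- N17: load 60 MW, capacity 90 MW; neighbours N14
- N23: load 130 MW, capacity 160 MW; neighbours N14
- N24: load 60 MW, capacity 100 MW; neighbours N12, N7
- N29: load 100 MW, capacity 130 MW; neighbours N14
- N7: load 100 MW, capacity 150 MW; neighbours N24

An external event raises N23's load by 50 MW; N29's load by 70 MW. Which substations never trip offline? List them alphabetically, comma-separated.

N12, N24, N7

Round 1 — N23 at 180 > 160; N29 at 170 > 130. N23, N29 trip offline.
  N23 sheds 180 MW to N14: 180 each.
    N14: 20+180 = 200 > 90
  N29 sheds 170 MW to N14: 170 each.
    N14: 200+170 = 370 > 90
Round 2 — N14 trips offline.
  N14 sheds 370 MW to N17: 370 each.
    N17: 60+370 = 430 > 90
Round 3 — N17 trips offline.
  N17 sheds 430 MW: no online neighbours, lost.
No further trips.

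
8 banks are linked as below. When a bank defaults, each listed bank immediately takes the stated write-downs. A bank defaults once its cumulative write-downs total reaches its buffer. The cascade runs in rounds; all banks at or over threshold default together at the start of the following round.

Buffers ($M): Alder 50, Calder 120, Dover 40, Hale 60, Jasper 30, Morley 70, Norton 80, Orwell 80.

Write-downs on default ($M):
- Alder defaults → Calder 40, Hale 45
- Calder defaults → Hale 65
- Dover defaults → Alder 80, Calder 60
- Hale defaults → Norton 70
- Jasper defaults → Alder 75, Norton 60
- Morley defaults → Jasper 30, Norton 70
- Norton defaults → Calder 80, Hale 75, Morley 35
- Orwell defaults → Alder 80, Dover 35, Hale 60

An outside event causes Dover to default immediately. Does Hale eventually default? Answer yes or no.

Round 1 — Dover defaults (initial).
  Alder: +80 → 80 ≥ 50
  Calder: +60 → 60 < 120
Round 2 — Alder defaults.
  Calder: +40 → 100 < 120
  Hale: +45 → 45 < 60
No further defaults.

no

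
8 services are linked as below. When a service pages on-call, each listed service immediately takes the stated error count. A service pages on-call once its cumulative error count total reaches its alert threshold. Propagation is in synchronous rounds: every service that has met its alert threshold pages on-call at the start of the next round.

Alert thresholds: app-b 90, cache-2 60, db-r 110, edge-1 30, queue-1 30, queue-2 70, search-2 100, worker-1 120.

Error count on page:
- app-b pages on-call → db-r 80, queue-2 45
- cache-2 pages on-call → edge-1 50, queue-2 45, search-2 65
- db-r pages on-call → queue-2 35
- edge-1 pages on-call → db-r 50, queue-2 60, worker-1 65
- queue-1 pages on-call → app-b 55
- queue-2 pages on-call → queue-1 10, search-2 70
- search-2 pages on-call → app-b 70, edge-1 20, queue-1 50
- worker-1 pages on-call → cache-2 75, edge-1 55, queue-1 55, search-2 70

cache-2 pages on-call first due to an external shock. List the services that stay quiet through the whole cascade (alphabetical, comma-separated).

worker-1

Round 1 — cache-2 pages on-call (initial).
  edge-1: +50 → 50 ≥ 30
  queue-2: +45 → 45 < 70
  search-2: +65 → 65 < 100
Round 2 — edge-1 pages on-call.
  db-r: +50 → 50 < 110
  queue-2: +60 → 105 ≥ 70
  worker-1: +65 → 65 < 120
Round 3 — queue-2 pages on-call.
  queue-1: +10 → 10 < 30
  search-2: +70 → 135 ≥ 100
Round 4 — search-2 pages on-call.
  app-b: +70 → 70 < 90
  queue-1: +50 → 60 ≥ 30
Round 5 — queue-1 pages on-call.
  app-b: +55 → 125 ≥ 90
Round 6 — app-b pages on-call.
  db-r: +80 → 130 ≥ 110
Round 7 — db-r pages on-call.
No further pages.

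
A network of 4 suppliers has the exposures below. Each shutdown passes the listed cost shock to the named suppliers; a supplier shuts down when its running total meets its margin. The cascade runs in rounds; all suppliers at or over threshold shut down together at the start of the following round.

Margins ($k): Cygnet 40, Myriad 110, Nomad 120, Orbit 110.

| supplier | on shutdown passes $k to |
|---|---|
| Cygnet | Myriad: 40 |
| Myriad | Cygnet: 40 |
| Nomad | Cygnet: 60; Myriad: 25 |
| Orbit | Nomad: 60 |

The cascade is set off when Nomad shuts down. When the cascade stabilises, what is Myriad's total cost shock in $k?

Round 1 — Nomad shuts down (initial).
  Cygnet: +60 → 60 ≥ 40
  Myriad: +25 → 25 < 110
Round 2 — Cygnet shuts down.
  Myriad: +40 → 65 < 110
No further shutdowns.

65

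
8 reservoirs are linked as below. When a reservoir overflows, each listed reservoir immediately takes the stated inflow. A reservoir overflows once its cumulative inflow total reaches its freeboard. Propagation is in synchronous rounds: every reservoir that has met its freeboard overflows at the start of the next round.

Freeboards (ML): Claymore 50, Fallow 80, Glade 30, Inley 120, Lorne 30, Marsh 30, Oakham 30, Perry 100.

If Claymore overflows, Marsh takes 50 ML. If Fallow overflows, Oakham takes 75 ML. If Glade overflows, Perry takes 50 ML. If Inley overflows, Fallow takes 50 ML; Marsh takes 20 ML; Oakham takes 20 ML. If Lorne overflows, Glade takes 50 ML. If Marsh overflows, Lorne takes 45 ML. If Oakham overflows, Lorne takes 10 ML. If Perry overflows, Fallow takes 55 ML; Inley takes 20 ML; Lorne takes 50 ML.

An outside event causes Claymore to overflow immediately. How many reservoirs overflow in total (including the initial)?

4

Round 1 — Claymore overflows (initial).
  Marsh: +50 → 50 ≥ 30
Round 2 — Marsh overflows.
  Lorne: +45 → 45 ≥ 30
Round 3 — Lorne overflows.
  Glade: +50 → 50 ≥ 30
Round 4 — Glade overflows.
  Perry: +50 → 50 < 100
No further overflows.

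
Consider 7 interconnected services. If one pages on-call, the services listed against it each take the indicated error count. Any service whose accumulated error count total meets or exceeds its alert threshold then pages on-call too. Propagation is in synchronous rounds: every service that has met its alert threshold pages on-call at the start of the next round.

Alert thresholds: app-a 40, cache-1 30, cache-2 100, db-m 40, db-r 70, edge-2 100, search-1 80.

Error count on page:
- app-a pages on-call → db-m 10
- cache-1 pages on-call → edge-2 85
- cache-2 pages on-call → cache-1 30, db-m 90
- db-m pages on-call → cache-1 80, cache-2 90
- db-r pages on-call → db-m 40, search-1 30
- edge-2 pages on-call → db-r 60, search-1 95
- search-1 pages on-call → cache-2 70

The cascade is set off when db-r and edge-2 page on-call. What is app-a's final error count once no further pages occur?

0

Round 1 — db-r, edge-2 page on-call (initial).
  db-m: +40 → 40 ≥ 40
  search-1: +30+95 → 125 ≥ 80
Round 2 — db-m, search-1 page on-call.
  cache-1: +80 → 80 ≥ 30
  cache-2: +90+70 → 160 ≥ 100
Round 3 — cache-1, cache-2 page on-call.
No further pages.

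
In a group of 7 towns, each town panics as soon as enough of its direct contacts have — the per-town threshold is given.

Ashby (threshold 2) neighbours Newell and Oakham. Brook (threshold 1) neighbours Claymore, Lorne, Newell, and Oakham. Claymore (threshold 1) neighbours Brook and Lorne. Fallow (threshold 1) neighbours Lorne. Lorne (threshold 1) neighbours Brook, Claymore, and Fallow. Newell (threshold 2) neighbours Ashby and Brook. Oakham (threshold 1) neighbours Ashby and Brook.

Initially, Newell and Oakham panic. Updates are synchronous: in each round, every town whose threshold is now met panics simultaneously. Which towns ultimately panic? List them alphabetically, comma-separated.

Round 1 — Newell, Oakham panic (initial).
Round 2 — checking thresholds:
  Ashby: 2 of 2 neighbours ≥ 2, panics.
  Brook: 2 of 4 neighbours ≥ 1, panics.
Round 3 — checking thresholds:
  Claymore: 1 of 2 neighbours ≥ 1, panics.
  Lorne: 1 of 3 neighbours ≥ 1, panics.
Round 4 — checking thresholds:
  Fallow: 1 of 1 neighbours ≥ 1, panics.
Round 5 — no new panics; cascade stops.

Ashby, Brook, Claymore, Fallow, Lorne, Newell, Oakham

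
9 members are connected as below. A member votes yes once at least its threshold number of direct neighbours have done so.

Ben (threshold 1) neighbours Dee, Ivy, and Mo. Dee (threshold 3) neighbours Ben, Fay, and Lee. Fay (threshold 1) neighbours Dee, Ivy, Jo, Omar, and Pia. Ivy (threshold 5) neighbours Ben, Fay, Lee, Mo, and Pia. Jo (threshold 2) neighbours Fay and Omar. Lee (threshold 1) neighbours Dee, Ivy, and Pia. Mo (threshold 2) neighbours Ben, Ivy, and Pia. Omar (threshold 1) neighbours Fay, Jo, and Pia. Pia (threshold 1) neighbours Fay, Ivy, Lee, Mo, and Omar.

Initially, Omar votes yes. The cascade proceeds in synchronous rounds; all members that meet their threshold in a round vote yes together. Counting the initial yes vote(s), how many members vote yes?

Round 1 — Omar votes yes (initial).
Round 2 — checking thresholds:
  Fay: 1 of 5 neighbours ≥ 1, votes yes.
  Jo: 1 of 2 neighbours < 2, below threshold.
  Pia: 1 of 5 neighbours ≥ 1, votes yes.
Round 3 — checking thresholds:
  Dee: 1 of 3 neighbours < 3, below threshold.
  Ivy: 2 of 5 neighbours < 5, below threshold.
  Jo: 2 of 2 neighbours ≥ 2, votes yes.
  Lee: 1 of 3 neighbours ≥ 1, votes yes.
  Mo: 1 of 3 neighbours < 2, below threshold.
Round 4 — no new yes votes; cascade stops.

5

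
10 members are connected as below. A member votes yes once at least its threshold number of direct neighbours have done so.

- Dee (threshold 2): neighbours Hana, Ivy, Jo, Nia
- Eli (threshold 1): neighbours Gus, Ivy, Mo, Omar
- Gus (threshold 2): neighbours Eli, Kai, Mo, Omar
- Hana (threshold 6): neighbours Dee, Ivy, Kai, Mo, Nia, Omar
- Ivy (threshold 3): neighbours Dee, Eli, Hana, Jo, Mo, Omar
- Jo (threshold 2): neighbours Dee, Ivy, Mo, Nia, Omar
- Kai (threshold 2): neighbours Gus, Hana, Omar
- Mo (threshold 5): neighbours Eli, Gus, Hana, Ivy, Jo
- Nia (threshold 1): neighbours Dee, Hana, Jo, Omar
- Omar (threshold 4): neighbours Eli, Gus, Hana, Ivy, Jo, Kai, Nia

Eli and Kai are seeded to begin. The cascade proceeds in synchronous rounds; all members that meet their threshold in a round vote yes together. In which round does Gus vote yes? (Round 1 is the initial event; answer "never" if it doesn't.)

Round 1 — Eli, Kai vote yes (initial).
Round 2 — checking thresholds:
  Gus: 2 of 4 neighbours ≥ 2, votes yes.
  Hana: 1 of 6 neighbours < 6, not yet.
  Ivy: 1 of 6 neighbours < 3, not yet.
  Mo: 1 of 5 neighbours < 5, not yet.
  Omar: 2 of 7 neighbours < 4, not yet.
Round 3 — no new yes votes; cascade stops.

2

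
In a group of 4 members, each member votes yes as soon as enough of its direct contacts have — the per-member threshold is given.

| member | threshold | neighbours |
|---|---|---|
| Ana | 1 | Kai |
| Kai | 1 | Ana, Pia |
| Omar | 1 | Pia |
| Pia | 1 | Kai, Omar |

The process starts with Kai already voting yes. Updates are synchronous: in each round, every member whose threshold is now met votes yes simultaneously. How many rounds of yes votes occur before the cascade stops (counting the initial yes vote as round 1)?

Round 1 — Kai votes yes (initial).
Round 2 — checking thresholds:
  Ana: 1 of 1 neighbours ≥ 1, votes yes.
  Pia: 1 of 2 neighbours ≥ 1, votes yes.
Round 3 — checking thresholds:
  Omar: 1 of 1 neighbours ≥ 1, votes yes.
Round 4 — no new yes votes; cascade stops.

3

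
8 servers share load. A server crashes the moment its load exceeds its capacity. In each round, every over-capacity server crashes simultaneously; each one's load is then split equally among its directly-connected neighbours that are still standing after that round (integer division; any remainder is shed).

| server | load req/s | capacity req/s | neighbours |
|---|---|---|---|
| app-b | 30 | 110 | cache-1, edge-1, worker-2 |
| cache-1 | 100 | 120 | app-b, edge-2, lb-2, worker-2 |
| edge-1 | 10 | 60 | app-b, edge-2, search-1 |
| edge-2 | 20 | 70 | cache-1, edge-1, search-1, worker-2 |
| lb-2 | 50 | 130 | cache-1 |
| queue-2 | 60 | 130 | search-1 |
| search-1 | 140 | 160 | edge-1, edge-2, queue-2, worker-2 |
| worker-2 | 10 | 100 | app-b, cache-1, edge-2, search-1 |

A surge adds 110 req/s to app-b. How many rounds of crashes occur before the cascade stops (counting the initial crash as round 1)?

Round 1 — app-b at 140 > 110. app-b crashes.
  app-b sheds 140 req/s to cache-1, edge-1, worker-2: 46 each (2 lost).
    cache-1: 100+46 = 146 > 120
    edge-1: 10+46 = 56 ≤ 60
    worker-2: 10+46 = 56 ≤ 100
Round 2 — cache-1 crashes.
  cache-1 sheds 146 req/s to edge-2, lb-2, worker-2: 48 each (2 lost).
    edge-2: 20+48 = 68 ≤ 70
    lb-2: 50+48 = 98 ≤ 130
    worker-2: 56+48 = 104 > 100
Round 3 — worker-2 crashes.
  worker-2 sheds 104 req/s to edge-2, search-1: 52 each.
    edge-2: 68+52 = 120 > 70
    search-1: 140+52 = 192 > 160
Round 4 — edge-2, search-1 crash.
  edge-2 sheds 120 req/s to edge-1: 120 each.
    edge-1: 56+120 = 176 > 60
  search-1 sheds 192 req/s to edge-1, queue-2: 96 each.
    edge-1: 176+96 = 272 > 60
    queue-2: 60+96 = 156 > 130
Round 5 — edge-1, queue-2 crash.
  edge-1 sheds 272 req/s: no online neighbours, lost.
  queue-2 sheds 156 req/s: no online neighbours, lost.
No further crashes.

5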